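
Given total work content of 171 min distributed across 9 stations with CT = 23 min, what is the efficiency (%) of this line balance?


Formula: Efficiency = Sum of Task Times / (N_stations * CT) * 100
Total station capacity = 9 stations * 23 min = 207 min
Efficiency = 171 / 207 * 100 = 82.6%

82.6%


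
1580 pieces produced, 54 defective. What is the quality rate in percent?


Formula: Quality Rate = Good Pieces / Total Pieces * 100
Good pieces = 1580 - 54 = 1526
QR = 1526 / 1580 * 100 = 96.6%

96.6%


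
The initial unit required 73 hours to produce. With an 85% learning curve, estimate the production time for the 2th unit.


Formula: T_n = T_1 * (learning_rate)^(log2(n)) where learning_rate = rate/100
Doublings = log2(2) = 1
T_n = 73 * 0.85^1
T_n = 73 * 0.85 = 62.1 hours

62.1 hours


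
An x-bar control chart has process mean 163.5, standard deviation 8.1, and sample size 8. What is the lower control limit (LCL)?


LCL = 163.5 - 3 * 8.1 / sqrt(8)

154.91


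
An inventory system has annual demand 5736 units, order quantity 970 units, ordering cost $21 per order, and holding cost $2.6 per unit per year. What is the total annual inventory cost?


TC = 5736/970 * 21 + 970/2 * 2.6

$1385.18


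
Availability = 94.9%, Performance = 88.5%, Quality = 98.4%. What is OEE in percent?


Formula: OEE = Availability * Performance * Quality / 10000
A * P = 94.9% * 88.5% / 100 = 83.99%
OEE = 83.99% * 98.4% / 100 = 82.6%

82.6%


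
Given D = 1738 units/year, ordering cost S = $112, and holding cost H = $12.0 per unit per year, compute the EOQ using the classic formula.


Formula: EOQ = sqrt(2 * D * S / H)
Numerator: 2 * 1738 * 112 = 389312
2DS/H = 389312 / 12.0 = 32442.7
EOQ = sqrt(32442.7) = 180.1 units

180.1 units


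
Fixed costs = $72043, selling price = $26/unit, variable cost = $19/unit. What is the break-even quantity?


Formula: BEQ = Fixed Costs / (Price - Variable Cost)
Contribution margin = $26 - $19 = $7/unit
BEQ = ceil($72043 / $7/unit) = ceil(10291.86) = 10292 units

10292 units


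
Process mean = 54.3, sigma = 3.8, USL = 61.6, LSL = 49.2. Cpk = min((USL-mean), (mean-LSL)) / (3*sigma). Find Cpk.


Cpu = (61.6 - 54.3) / (3 * 3.8) = 0.64
Cpl = (54.3 - 49.2) / (3 * 3.8) = 0.45
Cpk = min(0.64, 0.45) = 0.45

0.45


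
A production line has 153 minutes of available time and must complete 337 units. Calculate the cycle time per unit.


Formula: CT = Available Time / Number of Units
CT = 153 min / 337 units
CT = 0.45 min/unit

0.45 min/unit


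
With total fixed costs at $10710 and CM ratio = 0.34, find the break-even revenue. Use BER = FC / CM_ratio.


Formula: BER = Fixed Costs / Contribution Margin Ratio
BER = $10710 / 0.34
BER = $31500.00 (to the nearest cent)

$31500.00


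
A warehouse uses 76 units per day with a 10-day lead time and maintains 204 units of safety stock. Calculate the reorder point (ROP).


Formula: ROP = (Daily Demand * Lead Time) + Safety Stock
Demand during lead time = 76 * 10 = 760 units
ROP = 760 + 204 = 964 units

964 units


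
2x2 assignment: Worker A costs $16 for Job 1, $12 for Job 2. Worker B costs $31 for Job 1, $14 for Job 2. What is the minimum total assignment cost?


Option 1: A->1 + B->2 = $16 + $14 = $30
Option 2: A->2 + B->1 = $12 + $31 = $43
Min cost = min($30, $43) = $30

$30


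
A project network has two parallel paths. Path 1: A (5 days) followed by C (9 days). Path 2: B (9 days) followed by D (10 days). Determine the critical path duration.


Path 1 = 5 + 9 = 14 days
Path 2 = 9 + 10 = 19 days
Duration = max(14, 19) = 19 days

19 days


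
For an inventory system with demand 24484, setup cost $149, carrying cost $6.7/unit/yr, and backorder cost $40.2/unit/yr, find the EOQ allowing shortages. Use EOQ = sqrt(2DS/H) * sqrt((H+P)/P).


Formula: EOQ* = sqrt(2DS/H) * sqrt((H+P)/P)
Base EOQ = sqrt(2*24484*149/6.7) = 1043.55 units
Correction = sqrt((6.7+40.2)/40.2) = 1.08012
EOQ* = 1043.55 * 1.08012 = 1127.2 units

1127.2 units


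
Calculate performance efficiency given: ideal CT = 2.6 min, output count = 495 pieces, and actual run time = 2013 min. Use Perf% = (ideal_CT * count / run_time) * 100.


Formula: Performance = (Ideal CT * Total Count) / Run Time * 100
Ideal output time = 2.6 * 495 = 1287.0 min
Performance = 1287.0 / 2013 * 100 = 63.9%

63.9%


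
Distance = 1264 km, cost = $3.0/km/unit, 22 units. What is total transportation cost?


TC = dist * cost * units = 1264 * 3.0 * 22 = $83424.00

$83424.00


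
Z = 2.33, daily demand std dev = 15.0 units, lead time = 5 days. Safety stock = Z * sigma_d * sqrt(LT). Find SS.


Formula: SS = z * sigma_d * sqrt(LT)
sqrt(LT) = sqrt(5) = 2.2361
SS = 2.33 * 15.0 * 2.2361
SS = 78.2 units

78.2 units


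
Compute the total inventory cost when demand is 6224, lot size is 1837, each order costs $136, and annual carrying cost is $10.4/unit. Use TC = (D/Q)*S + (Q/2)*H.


TC = 6224/1837 * 136 + 1837/2 * 10.4

$10013.19


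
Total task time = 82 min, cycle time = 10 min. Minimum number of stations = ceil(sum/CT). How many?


Formula: N_min = ceil(Sum of Task Times / Cycle Time)
N_min = ceil(82 min / 10 min) = ceil(8.2)
N_min = 9 stations

9


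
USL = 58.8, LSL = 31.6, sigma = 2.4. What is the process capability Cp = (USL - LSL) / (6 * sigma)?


Cp = (58.8 - 31.6) / (6 * 2.4)

1.89


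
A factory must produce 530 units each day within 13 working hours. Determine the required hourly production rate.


Formula: Production Rate = Daily Demand / Available Hours
Rate = 530 units/day / 13 hours/day
Rate = 40.8 units/hour

40.8 units/hour


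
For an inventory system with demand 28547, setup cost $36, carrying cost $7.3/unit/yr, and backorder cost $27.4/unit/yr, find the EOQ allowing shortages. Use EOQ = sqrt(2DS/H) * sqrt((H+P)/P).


Formula: EOQ* = sqrt(2DS/H) * sqrt((H+P)/P)
Base EOQ = sqrt(2*28547*36/7.3) = 530.62 units
Correction = sqrt((7.3+27.4)/27.4) = 1.12535
EOQ* = 530.62 * 1.12535 = 597.1 units

597.1 units


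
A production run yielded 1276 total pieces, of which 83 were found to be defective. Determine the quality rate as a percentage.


Formula: Quality Rate = Good Pieces / Total Pieces * 100
Good pieces = 1276 - 83 = 1193
QR = 1193 / 1276 * 100 = 93.5%

93.5%


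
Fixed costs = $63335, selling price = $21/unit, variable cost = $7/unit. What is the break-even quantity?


Formula: BEQ = Fixed Costs / (Price - Variable Cost)
Contribution margin = $21 - $7 = $14/unit
BEQ = ceil($63335 / $14/unit) = ceil(4523.93) = 4524 units

4524 units


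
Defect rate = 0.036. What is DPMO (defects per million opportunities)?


DPMO = defect_rate * 1000000 = 0.036 * 1000000

36000


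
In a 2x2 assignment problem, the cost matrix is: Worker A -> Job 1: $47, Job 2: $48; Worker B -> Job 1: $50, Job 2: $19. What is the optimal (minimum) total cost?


Option 1: A->1 + B->2 = $47 + $19 = $66
Option 2: A->2 + B->1 = $48 + $50 = $98
Min cost = min($66, $98) = $66

$66


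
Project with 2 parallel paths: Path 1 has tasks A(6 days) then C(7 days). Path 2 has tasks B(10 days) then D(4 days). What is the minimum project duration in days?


Path 1 = 6 + 7 = 13 days
Path 2 = 10 + 4 = 14 days
Duration = max(13, 14) = 14 days

14 days


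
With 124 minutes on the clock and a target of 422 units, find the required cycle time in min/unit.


Formula: CT = Available Time / Number of Units
CT = 124 min / 422 units
CT = 0.29 min/unit

0.29 min/unit


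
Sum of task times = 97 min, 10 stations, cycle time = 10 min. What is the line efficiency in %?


Formula: Efficiency = Sum of Task Times / (N_stations * CT) * 100
Total station capacity = 10 stations * 10 min = 100 min
Efficiency = 97 / 100 * 100 = 97.0%

97.0%


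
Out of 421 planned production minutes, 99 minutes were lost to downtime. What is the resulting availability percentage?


Formula: Availability = (Planned Time - Downtime) / Planned Time * 100
Uptime = 421 - 99 = 322 min
Availability = 322 / 421 * 100 = 76.5%

76.5%


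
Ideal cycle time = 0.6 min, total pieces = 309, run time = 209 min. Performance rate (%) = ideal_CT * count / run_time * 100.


Formula: Performance = (Ideal CT * Total Count) / Run Time * 100
Ideal output time = 0.6 * 309 = 185.4 min
Performance = 185.4 / 209 * 100 = 88.7%

88.7%


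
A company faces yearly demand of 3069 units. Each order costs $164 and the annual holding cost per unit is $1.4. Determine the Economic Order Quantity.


Formula: EOQ = sqrt(2 * D * S / H)
Numerator: 2 * 3069 * 164 = 1006632
2DS/H = 1006632 / 1.4 = 719022.9
EOQ = sqrt(719022.9) = 848.0 units

848.0 units


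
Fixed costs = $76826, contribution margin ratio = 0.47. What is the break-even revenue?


Formula: BER = Fixed Costs / Contribution Margin Ratio
BER = $76826 / 0.47
BER = $163459.57 (to the nearest cent)

$163459.57


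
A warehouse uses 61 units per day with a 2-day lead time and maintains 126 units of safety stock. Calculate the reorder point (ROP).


Formula: ROP = (Daily Demand * Lead Time) + Safety Stock
Demand during lead time = 61 * 2 = 122 units
ROP = 122 + 126 = 248 units

248 units


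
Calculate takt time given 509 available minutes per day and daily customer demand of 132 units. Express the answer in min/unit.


Formula: Takt Time = Available Production Time / Customer Demand
Takt = 509 min/day / 132 units/day
Takt = 3.86 min/unit

3.86 min/unit


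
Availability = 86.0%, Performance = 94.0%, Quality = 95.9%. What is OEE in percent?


Formula: OEE = Availability * Performance * Quality / 10000
A * P = 86.0% * 94.0% / 100 = 80.84%
OEE = 80.84% * 95.9% / 100 = 77.5%

77.5%


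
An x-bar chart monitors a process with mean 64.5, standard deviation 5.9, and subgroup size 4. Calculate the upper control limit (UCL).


UCL = 64.5 + 3 * 5.9 / sqrt(4)

73.35


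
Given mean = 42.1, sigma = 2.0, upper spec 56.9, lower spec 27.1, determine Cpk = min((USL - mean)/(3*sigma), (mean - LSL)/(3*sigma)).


Cpu = (56.9 - 42.1) / (3 * 2.0) = 2.47
Cpl = (42.1 - 27.1) / (3 * 2.0) = 2.5
Cpk = min(2.47, 2.5) = 2.47

2.47


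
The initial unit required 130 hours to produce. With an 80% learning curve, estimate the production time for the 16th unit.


Formula: T_n = T_1 * (learning_rate)^(log2(n)) where learning_rate = rate/100
Doublings = log2(16) = 4
T_n = 130 * 0.8^4
T_n = 130 * 0.4096 = 53.2 hours

53.2 hours


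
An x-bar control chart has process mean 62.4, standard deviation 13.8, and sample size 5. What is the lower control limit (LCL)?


LCL = 62.4 - 3 * 13.8 / sqrt(5)

43.89


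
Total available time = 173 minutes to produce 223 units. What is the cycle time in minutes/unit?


Formula: CT = Available Time / Number of Units
CT = 173 min / 223 units
CT = 0.78 min/unit

0.78 min/unit


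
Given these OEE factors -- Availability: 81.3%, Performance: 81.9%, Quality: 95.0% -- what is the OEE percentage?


Formula: OEE = Availability * Performance * Quality / 10000
A * P = 81.3% * 81.9% / 100 = 66.58%
OEE = 66.58% * 95.0% / 100 = 63.3%

63.3%


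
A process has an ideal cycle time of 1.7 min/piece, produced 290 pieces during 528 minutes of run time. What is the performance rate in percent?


Formula: Performance = (Ideal CT * Total Count) / Run Time * 100
Ideal output time = 1.7 * 290 = 493.0 min
Performance = 493.0 / 528 * 100 = 93.4%

93.4%


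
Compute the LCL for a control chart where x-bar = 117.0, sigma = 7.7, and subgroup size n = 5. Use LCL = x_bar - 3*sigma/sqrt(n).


LCL = 117.0 - 3 * 7.7 / sqrt(5)

106.67


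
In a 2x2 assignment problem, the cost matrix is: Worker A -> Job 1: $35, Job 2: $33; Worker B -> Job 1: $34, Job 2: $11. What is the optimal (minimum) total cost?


Option 1: A->1 + B->2 = $35 + $11 = $46
Option 2: A->2 + B->1 = $33 + $34 = $67
Min cost = min($46, $67) = $46

$46


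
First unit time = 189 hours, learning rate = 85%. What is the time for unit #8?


Formula: T_n = T_1 * (learning_rate)^(log2(n)) where learning_rate = rate/100
Doublings = log2(8) = 3
T_n = 189 * 0.85^3
T_n = 189 * 0.6141 = 116.1 hours

116.1 hours


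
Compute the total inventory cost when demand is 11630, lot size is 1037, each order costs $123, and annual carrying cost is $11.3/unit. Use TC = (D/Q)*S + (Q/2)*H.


TC = 11630/1037 * 123 + 1037/2 * 11.3

$7238.50


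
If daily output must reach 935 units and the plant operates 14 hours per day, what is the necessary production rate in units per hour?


Formula: Production Rate = Daily Demand / Available Hours
Rate = 935 units/day / 14 hours/day
Rate = 66.8 units/hour

66.8 units/hour


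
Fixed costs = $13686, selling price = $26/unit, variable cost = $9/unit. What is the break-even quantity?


Formula: BEQ = Fixed Costs / (Price - Variable Cost)
Contribution margin = $26 - $9 = $17/unit
BEQ = ceil($13686 / $17/unit) = ceil(805.06) = 806 units

806 units


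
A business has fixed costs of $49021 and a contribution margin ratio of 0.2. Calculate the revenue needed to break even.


Formula: BER = Fixed Costs / Contribution Margin Ratio
BER = $49021 / 0.2
BER = $245105.00 (to the nearest cent)

$245105.00


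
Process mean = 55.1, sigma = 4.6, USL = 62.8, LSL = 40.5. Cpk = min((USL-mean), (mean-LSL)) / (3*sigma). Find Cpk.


Cpu = (62.8 - 55.1) / (3 * 4.6) = 0.56
Cpl = (55.1 - 40.5) / (3 * 4.6) = 1.06
Cpk = min(0.56, 1.06) = 0.56

0.56


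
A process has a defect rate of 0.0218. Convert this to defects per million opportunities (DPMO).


DPMO = defect_rate * 1000000 = 0.0218 * 1000000

21800


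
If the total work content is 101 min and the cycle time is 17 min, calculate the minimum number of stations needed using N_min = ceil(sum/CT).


Formula: N_min = ceil(Sum of Task Times / Cycle Time)
N_min = ceil(101 min / 17 min) = ceil(5.9412)
N_min = 6 stations

6


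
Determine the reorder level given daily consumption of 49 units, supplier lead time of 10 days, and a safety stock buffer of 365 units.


Formula: ROP = (Daily Demand * Lead Time) + Safety Stock
Demand during lead time = 49 * 10 = 490 units
ROP = 490 + 365 = 855 units

855 units


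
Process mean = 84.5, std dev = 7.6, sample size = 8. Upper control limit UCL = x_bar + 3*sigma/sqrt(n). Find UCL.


UCL = 84.5 + 3 * 7.6 / sqrt(8)

92.56


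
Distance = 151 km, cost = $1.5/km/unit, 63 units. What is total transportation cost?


TC = dist * cost * units = 151 * 1.5 * 63 = $14269.50

$14269.50


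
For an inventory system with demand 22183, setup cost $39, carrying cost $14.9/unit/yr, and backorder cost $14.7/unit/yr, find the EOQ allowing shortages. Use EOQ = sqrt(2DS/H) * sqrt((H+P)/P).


Formula: EOQ* = sqrt(2DS/H) * sqrt((H+P)/P)
Base EOQ = sqrt(2*22183*39/14.9) = 340.77 units
Correction = sqrt((14.9+14.7)/14.7) = 1.41902
EOQ* = 340.77 * 1.41902 = 483.6 units

483.6 units


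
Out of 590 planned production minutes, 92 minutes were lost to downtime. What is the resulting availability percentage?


Formula: Availability = (Planned Time - Downtime) / Planned Time * 100
Uptime = 590 - 92 = 498 min
Availability = 498 / 590 * 100 = 84.4%

84.4%


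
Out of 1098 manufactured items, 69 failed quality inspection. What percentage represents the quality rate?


Formula: Quality Rate = Good Pieces / Total Pieces * 100
Good pieces = 1098 - 69 = 1029
QR = 1029 / 1098 * 100 = 93.7%

93.7%


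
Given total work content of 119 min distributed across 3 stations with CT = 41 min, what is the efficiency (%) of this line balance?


Formula: Efficiency = Sum of Task Times / (N_stations * CT) * 100
Total station capacity = 3 stations * 41 min = 123 min
Efficiency = 119 / 123 * 100 = 96.7%

96.7%


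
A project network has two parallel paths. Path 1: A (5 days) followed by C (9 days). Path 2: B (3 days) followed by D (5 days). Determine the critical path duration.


Path 1 = 5 + 9 = 14 days
Path 2 = 3 + 5 = 8 days
Duration = max(14, 8) = 14 days

14 days


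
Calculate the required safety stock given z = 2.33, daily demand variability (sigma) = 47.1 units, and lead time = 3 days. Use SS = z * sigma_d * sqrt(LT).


Formula: SS = z * sigma_d * sqrt(LT)
sqrt(LT) = sqrt(3) = 1.7321
SS = 2.33 * 47.1 * 1.7321
SS = 190.1 units

190.1 units


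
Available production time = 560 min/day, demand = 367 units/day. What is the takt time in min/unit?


Formula: Takt Time = Available Production Time / Customer Demand
Takt = 560 min/day / 367 units/day
Takt = 1.53 min/unit

1.53 min/unit


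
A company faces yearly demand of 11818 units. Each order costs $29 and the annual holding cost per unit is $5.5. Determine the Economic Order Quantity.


Formula: EOQ = sqrt(2 * D * S / H)
Numerator: 2 * 11818 * 29 = 685444
2DS/H = 685444 / 5.5 = 124626.2
EOQ = sqrt(124626.2) = 353.0 units

353.0 units


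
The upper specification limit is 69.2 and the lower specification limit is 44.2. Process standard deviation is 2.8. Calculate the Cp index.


Cp = (69.2 - 44.2) / (6 * 2.8)

1.49


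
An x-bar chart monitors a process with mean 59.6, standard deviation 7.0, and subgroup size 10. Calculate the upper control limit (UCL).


UCL = 59.6 + 3 * 7.0 / sqrt(10)

66.24


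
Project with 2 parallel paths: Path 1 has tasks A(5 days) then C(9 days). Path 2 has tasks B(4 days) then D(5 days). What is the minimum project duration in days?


Path 1 = 5 + 9 = 14 days
Path 2 = 4 + 5 = 9 days
Duration = max(14, 9) = 14 days

14 days


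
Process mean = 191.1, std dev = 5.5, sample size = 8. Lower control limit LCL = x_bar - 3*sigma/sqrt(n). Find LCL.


LCL = 191.1 - 3 * 5.5 / sqrt(8)

185.27


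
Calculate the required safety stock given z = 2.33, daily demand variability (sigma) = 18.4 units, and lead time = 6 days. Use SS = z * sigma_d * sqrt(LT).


Formula: SS = z * sigma_d * sqrt(LT)
sqrt(LT) = sqrt(6) = 2.4495
SS = 2.33 * 18.4 * 2.4495
SS = 105.0 units

105.0 units


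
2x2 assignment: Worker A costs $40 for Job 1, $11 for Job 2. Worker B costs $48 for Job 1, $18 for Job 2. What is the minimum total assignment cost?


Option 1: A->1 + B->2 = $40 + $18 = $58
Option 2: A->2 + B->1 = $11 + $48 = $59
Min cost = min($58, $59) = $58

$58


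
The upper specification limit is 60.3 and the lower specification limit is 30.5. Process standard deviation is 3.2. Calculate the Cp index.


Cp = (60.3 - 30.5) / (6 * 3.2)

1.55


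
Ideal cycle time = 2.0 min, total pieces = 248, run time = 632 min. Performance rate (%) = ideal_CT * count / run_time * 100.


Formula: Performance = (Ideal CT * Total Count) / Run Time * 100
Ideal output time = 2.0 * 248 = 496.0 min
Performance = 496.0 / 632 * 100 = 78.5%

78.5%


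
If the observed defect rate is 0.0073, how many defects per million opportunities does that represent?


DPMO = defect_rate * 1000000 = 0.0073 * 1000000

7300


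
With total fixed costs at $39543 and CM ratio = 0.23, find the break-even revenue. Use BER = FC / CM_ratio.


Formula: BER = Fixed Costs / Contribution Margin Ratio
BER = $39543 / 0.23
BER = $171926.09 (to the nearest cent)

$171926.09


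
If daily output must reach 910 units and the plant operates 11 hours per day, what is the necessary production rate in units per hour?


Formula: Production Rate = Daily Demand / Available Hours
Rate = 910 units/day / 11 hours/day
Rate = 82.7 units/hour

82.7 units/hour


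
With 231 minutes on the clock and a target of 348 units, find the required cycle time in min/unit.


Formula: CT = Available Time / Number of Units
CT = 231 min / 348 units
CT = 0.66 min/unit

0.66 min/unit


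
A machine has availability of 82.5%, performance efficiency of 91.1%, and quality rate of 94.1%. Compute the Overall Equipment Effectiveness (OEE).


Formula: OEE = Availability * Performance * Quality / 10000
A * P = 82.5% * 91.1% / 100 = 75.16%
OEE = 75.16% * 94.1% / 100 = 70.7%

70.7%


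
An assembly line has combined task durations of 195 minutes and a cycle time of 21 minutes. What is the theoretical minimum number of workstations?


Formula: N_min = ceil(Sum of Task Times / Cycle Time)
N_min = ceil(195 min / 21 min) = ceil(9.2857)
N_min = 10 stations

10


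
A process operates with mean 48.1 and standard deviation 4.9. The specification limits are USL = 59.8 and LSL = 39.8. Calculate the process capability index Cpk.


Cpu = (59.8 - 48.1) / (3 * 4.9) = 0.8
Cpl = (48.1 - 39.8) / (3 * 4.9) = 0.56
Cpk = min(0.8, 0.56) = 0.56

0.56


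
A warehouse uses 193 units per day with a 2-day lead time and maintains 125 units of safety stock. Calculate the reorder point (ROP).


Formula: ROP = (Daily Demand * Lead Time) + Safety Stock
Demand during lead time = 193 * 2 = 386 units
ROP = 386 + 125 = 511 units

511 units


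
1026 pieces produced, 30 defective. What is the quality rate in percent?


Formula: Quality Rate = Good Pieces / Total Pieces * 100
Good pieces = 1026 - 30 = 996
QR = 996 / 1026 * 100 = 97.1%

97.1%


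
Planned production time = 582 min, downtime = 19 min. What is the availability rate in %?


Formula: Availability = (Planned Time - Downtime) / Planned Time * 100
Uptime = 582 - 19 = 563 min
Availability = 563 / 582 * 100 = 96.7%

96.7%


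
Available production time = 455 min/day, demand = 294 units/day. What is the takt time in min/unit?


Formula: Takt Time = Available Production Time / Customer Demand
Takt = 455 min/day / 294 units/day
Takt = 1.55 min/unit

1.55 min/unit


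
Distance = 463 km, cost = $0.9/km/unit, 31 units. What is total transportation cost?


TC = dist * cost * units = 463 * 0.9 * 31 = $12917.70

$12917.70


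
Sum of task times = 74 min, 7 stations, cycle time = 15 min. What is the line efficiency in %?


Formula: Efficiency = Sum of Task Times / (N_stations * CT) * 100
Total station capacity = 7 stations * 15 min = 105 min
Efficiency = 74 / 105 * 100 = 70.5%

70.5%


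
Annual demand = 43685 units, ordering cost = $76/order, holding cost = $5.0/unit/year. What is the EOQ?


Formula: EOQ = sqrt(2 * D * S / H)
Numerator: 2 * 43685 * 76 = 6640120
2DS/H = 6640120 / 5.0 = 1328024.0
EOQ = sqrt(1328024.0) = 1152.4 units

1152.4 units


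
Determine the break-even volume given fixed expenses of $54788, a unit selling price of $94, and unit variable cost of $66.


Formula: BEQ = Fixed Costs / (Price - Variable Cost)
Contribution margin = $94 - $66 = $28/unit
BEQ = ceil($54788 / $28/unit) = ceil(1956.71) = 1957 units

1957 units


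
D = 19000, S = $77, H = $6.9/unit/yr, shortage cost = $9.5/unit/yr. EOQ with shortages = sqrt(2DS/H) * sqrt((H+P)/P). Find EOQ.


Formula: EOQ* = sqrt(2DS/H) * sqrt((H+P)/P)
Base EOQ = sqrt(2*19000*77/6.9) = 651.2 units
Correction = sqrt((6.9+9.5)/9.5) = 1.31389
EOQ* = 651.2 * 1.31389 = 855.6 units

855.6 units


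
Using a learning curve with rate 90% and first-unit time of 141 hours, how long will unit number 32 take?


Formula: T_n = T_1 * (learning_rate)^(log2(n)) where learning_rate = rate/100
Doublings = log2(32) = 5
T_n = 141 * 0.9^5
T_n = 141 * 0.5905 = 83.3 hours

83.3 hours


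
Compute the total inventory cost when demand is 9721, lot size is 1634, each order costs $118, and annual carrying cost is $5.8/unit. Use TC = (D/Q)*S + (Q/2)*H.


TC = 9721/1634 * 118 + 1634/2 * 5.8

$5440.61


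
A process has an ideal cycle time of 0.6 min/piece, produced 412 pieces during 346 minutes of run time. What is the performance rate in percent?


Formula: Performance = (Ideal CT * Total Count) / Run Time * 100
Ideal output time = 0.6 * 412 = 247.2 min
Performance = 247.2 / 346 * 100 = 71.4%

71.4%


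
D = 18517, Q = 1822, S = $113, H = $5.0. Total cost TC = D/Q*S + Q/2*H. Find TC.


TC = 18517/1822 * 113 + 1822/2 * 5.0

$5703.42


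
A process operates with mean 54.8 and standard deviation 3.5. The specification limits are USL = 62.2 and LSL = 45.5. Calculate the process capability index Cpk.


Cpu = (62.2 - 54.8) / (3 * 3.5) = 0.7
Cpl = (54.8 - 45.5) / (3 * 3.5) = 0.89
Cpk = min(0.7, 0.89) = 0.7

0.7


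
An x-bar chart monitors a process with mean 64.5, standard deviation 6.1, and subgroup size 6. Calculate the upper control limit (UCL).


UCL = 64.5 + 3 * 6.1 / sqrt(6)

71.97


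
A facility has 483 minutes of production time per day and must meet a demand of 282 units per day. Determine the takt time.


Formula: Takt Time = Available Production Time / Customer Demand
Takt = 483 min/day / 282 units/day
Takt = 1.71 min/unit

1.71 min/unit


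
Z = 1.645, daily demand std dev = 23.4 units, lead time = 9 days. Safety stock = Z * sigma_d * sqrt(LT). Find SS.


Formula: SS = z * sigma_d * sqrt(LT)
sqrt(LT) = sqrt(9) = 3.0
SS = 1.645 * 23.4 * 3.0
SS = 115.5 units

115.5 units


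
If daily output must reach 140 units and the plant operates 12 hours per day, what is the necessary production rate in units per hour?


Formula: Production Rate = Daily Demand / Available Hours
Rate = 140 units/day / 12 hours/day
Rate = 11.7 units/hour

11.7 units/hour


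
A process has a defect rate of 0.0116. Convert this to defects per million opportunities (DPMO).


DPMO = defect_rate * 1000000 = 0.0116 * 1000000

11600


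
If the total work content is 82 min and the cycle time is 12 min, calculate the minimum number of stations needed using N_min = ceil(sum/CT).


Formula: N_min = ceil(Sum of Task Times / Cycle Time)
N_min = ceil(82 min / 12 min) = ceil(6.8333)
N_min = 7 stations

7


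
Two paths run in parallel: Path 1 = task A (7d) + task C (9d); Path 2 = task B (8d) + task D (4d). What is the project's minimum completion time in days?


Path 1 = 7 + 9 = 16 days
Path 2 = 8 + 4 = 12 days
Duration = max(16, 12) = 16 days

16 days


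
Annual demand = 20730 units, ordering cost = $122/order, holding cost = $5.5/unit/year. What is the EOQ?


Formula: EOQ = sqrt(2 * D * S / H)
Numerator: 2 * 20730 * 122 = 5058120
2DS/H = 5058120 / 5.5 = 919658.2
EOQ = sqrt(919658.2) = 959.0 units

959.0 units


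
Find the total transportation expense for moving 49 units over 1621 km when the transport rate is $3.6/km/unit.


TC = dist * cost * units = 1621 * 3.6 * 49 = $285944.40

$285944.40


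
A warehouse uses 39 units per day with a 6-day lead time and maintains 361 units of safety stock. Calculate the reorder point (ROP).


Formula: ROP = (Daily Demand * Lead Time) + Safety Stock
Demand during lead time = 39 * 6 = 234 units
ROP = 234 + 361 = 595 units

595 units


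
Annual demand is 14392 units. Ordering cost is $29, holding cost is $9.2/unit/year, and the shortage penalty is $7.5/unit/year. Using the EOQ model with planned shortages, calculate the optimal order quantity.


Formula: EOQ* = sqrt(2DS/H) * sqrt((H+P)/P)
Base EOQ = sqrt(2*14392*29/9.2) = 301.22 units
Correction = sqrt((9.2+7.5)/7.5) = 1.4922
EOQ* = 301.22 * 1.4922 = 449.5 units

449.5 units


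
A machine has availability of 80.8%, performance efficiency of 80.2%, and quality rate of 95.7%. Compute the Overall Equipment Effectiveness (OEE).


Formula: OEE = Availability * Performance * Quality / 10000
A * P = 80.8% * 80.2% / 100 = 64.8%
OEE = 64.8% * 95.7% / 100 = 62.0%

62.0%


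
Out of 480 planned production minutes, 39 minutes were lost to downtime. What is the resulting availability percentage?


Formula: Availability = (Planned Time - Downtime) / Planned Time * 100
Uptime = 480 - 39 = 441 min
Availability = 441 / 480 * 100 = 91.9%

91.9%


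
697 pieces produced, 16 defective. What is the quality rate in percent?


Formula: Quality Rate = Good Pieces / Total Pieces * 100
Good pieces = 697 - 16 = 681
QR = 681 / 697 * 100 = 97.7%

97.7%


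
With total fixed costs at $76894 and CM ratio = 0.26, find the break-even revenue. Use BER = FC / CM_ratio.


Formula: BER = Fixed Costs / Contribution Margin Ratio
BER = $76894 / 0.26
BER = $295746.15 (to the nearest cent)

$295746.15


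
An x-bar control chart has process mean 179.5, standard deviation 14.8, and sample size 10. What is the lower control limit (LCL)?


LCL = 179.5 - 3 * 14.8 / sqrt(10)

165.46


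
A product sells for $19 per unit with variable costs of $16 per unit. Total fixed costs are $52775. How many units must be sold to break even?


Formula: BEQ = Fixed Costs / (Price - Variable Cost)
Contribution margin = $19 - $16 = $3/unit
BEQ = ceil($52775 / $3/unit) = ceil(17591.67) = 17592 units

17592 units


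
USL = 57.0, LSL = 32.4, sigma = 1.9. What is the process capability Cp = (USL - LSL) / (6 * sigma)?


Cp = (57.0 - 32.4) / (6 * 1.9)

2.16


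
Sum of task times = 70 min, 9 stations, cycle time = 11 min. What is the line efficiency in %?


Formula: Efficiency = Sum of Task Times / (N_stations * CT) * 100
Total station capacity = 9 stations * 11 min = 99 min
Efficiency = 70 / 99 * 100 = 70.7%

70.7%


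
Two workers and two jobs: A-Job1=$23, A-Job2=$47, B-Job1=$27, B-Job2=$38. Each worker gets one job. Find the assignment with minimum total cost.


Option 1: A->1 + B->2 = $23 + $38 = $61
Option 2: A->2 + B->1 = $47 + $27 = $74
Min cost = min($61, $74) = $61

$61


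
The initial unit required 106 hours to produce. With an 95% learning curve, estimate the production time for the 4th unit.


Formula: T_n = T_1 * (learning_rate)^(log2(n)) where learning_rate = rate/100
Doublings = log2(4) = 2
T_n = 106 * 0.95^2
T_n = 106 * 0.9025 = 95.7 hours

95.7 hours


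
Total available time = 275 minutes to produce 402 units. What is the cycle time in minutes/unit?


Formula: CT = Available Time / Number of Units
CT = 275 min / 402 units
CT = 0.68 min/unit

0.68 min/unit


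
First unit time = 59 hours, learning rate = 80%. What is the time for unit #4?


Formula: T_n = T_1 * (learning_rate)^(log2(n)) where learning_rate = rate/100
Doublings = log2(4) = 2
T_n = 59 * 0.8^2
T_n = 59 * 0.64 = 37.8 hours

37.8 hours


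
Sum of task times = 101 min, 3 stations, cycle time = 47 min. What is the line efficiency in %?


Formula: Efficiency = Sum of Task Times / (N_stations * CT) * 100
Total station capacity = 3 stations * 47 min = 141 min
Efficiency = 101 / 141 * 100 = 71.6%

71.6%


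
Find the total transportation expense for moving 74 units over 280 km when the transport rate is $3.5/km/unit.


TC = dist * cost * units = 280 * 3.5 * 74 = $72520.00

$72520.00


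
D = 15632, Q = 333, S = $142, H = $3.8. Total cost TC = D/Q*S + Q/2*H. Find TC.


TC = 15632/333 * 142 + 333/2 * 3.8

$7298.60


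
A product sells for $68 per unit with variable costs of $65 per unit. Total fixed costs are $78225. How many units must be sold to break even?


Formula: BEQ = Fixed Costs / (Price - Variable Cost)
Contribution margin = $68 - $65 = $3/unit
BEQ = ceil($78225 / $3/unit) = ceil(26075.0) = 26075 units

26075 units


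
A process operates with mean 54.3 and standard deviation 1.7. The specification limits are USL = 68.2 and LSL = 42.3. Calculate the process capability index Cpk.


Cpu = (68.2 - 54.3) / (3 * 1.7) = 2.73
Cpl = (54.3 - 42.3) / (3 * 1.7) = 2.35
Cpk = min(2.73, 2.35) = 2.35

2.35


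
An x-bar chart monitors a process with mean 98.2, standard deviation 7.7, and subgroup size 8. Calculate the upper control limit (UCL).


UCL = 98.2 + 3 * 7.7 / sqrt(8)

106.37


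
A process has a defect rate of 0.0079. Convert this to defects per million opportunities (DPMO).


DPMO = defect_rate * 1000000 = 0.0079 * 1000000

7900


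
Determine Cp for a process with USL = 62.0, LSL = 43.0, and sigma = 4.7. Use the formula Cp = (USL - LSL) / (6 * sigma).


Cp = (62.0 - 43.0) / (6 * 4.7)

0.67


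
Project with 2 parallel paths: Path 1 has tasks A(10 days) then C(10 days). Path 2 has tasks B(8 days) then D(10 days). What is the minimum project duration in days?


Path 1 = 10 + 10 = 20 days
Path 2 = 8 + 10 = 18 days
Duration = max(20, 18) = 20 days

20 days


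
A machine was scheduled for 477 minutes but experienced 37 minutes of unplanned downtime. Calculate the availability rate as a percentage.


Formula: Availability = (Planned Time - Downtime) / Planned Time * 100
Uptime = 477 - 37 = 440 min
Availability = 440 / 477 * 100 = 92.2%

92.2%


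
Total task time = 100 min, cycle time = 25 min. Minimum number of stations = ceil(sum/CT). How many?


Formula: N_min = ceil(Sum of Task Times / Cycle Time)
N_min = ceil(100 min / 25 min) = ceil(4.0)
N_min = 4 stations

4


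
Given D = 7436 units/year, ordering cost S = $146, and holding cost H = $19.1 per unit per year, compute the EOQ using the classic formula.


Formula: EOQ = sqrt(2 * D * S / H)
Numerator: 2 * 7436 * 146 = 2171312
2DS/H = 2171312 / 19.1 = 113681.3
EOQ = sqrt(113681.3) = 337.2 units

337.2 units


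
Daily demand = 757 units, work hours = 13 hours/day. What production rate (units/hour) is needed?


Formula: Production Rate = Daily Demand / Available Hours
Rate = 757 units/day / 13 hours/day
Rate = 58.2 units/hour

58.2 units/hour


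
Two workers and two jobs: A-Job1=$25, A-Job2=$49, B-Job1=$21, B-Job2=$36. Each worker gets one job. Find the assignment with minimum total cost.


Option 1: A->1 + B->2 = $25 + $36 = $61
Option 2: A->2 + B->1 = $49 + $21 = $70
Min cost = min($61, $70) = $61

$61


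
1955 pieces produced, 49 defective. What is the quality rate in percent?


Formula: Quality Rate = Good Pieces / Total Pieces * 100
Good pieces = 1955 - 49 = 1906
QR = 1906 / 1955 * 100 = 97.5%

97.5%


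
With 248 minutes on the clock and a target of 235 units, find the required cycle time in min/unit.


Formula: CT = Available Time / Number of Units
CT = 248 min / 235 units
CT = 1.06 min/unit

1.06 min/unit


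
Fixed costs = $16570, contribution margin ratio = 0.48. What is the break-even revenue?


Formula: BER = Fixed Costs / Contribution Margin Ratio
BER = $16570 / 0.48
BER = $34520.83 (to the nearest cent)

$34520.83


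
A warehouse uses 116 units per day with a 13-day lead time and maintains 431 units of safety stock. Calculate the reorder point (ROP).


Formula: ROP = (Daily Demand * Lead Time) + Safety Stock
Demand during lead time = 116 * 13 = 1508 units
ROP = 1508 + 431 = 1939 units

1939 units


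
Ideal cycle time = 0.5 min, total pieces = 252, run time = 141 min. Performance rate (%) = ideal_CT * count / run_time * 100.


Formula: Performance = (Ideal CT * Total Count) / Run Time * 100
Ideal output time = 0.5 * 252 = 126.0 min
Performance = 126.0 / 141 * 100 = 89.4%

89.4%


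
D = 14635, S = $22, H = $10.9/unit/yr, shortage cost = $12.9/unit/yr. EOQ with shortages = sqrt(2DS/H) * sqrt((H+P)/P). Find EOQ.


Formula: EOQ* = sqrt(2DS/H) * sqrt((H+P)/P)
Base EOQ = sqrt(2*14635*22/10.9) = 243.06 units
Correction = sqrt((10.9+12.9)/12.9) = 1.35829
EOQ* = 243.06 * 1.35829 = 330.1 units

330.1 units


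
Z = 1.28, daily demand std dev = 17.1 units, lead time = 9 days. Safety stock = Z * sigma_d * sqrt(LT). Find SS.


Formula: SS = z * sigma_d * sqrt(LT)
sqrt(LT) = sqrt(9) = 3.0
SS = 1.28 * 17.1 * 3.0
SS = 65.7 units

65.7 units


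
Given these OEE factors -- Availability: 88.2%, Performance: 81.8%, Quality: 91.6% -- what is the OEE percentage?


Formula: OEE = Availability * Performance * Quality / 10000
A * P = 88.2% * 81.8% / 100 = 72.15%
OEE = 72.15% * 91.6% / 100 = 66.1%

66.1%


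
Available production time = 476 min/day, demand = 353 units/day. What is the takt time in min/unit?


Formula: Takt Time = Available Production Time / Customer Demand
Takt = 476 min/day / 353 units/day
Takt = 1.35 min/unit

1.35 min/unit


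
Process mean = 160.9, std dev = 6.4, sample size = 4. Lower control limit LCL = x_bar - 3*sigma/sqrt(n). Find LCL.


LCL = 160.9 - 3 * 6.4 / sqrt(4)

151.3


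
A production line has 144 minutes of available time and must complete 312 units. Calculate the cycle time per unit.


Formula: CT = Available Time / Number of Units
CT = 144 min / 312 units
CT = 0.46 min/unit

0.46 min/unit


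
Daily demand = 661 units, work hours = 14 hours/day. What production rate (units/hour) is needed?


Formula: Production Rate = Daily Demand / Available Hours
Rate = 661 units/day / 14 hours/day
Rate = 47.2 units/hour

47.2 units/hour


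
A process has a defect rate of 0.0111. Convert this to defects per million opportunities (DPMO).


DPMO = defect_rate * 1000000 = 0.0111 * 1000000

11100


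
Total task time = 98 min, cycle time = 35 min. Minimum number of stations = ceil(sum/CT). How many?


Formula: N_min = ceil(Sum of Task Times / Cycle Time)
N_min = ceil(98 min / 35 min) = ceil(2.8)
N_min = 3 stations

3


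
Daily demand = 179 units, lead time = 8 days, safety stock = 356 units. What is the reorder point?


Formula: ROP = (Daily Demand * Lead Time) + Safety Stock
Demand during lead time = 179 * 8 = 1432 units
ROP = 1432 + 356 = 1788 units

1788 units


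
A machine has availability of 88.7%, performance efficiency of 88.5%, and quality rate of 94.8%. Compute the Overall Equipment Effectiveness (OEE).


Formula: OEE = Availability * Performance * Quality / 10000
A * P = 88.7% * 88.5% / 100 = 78.5%
OEE = 78.5% * 94.8% / 100 = 74.4%

74.4%


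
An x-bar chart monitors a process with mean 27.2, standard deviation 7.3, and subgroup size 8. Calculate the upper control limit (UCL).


UCL = 27.2 + 3 * 7.3 / sqrt(8)

34.94


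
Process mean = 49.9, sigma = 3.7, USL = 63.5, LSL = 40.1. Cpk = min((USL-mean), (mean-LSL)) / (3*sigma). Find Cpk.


Cpu = (63.5 - 49.9) / (3 * 3.7) = 1.23
Cpl = (49.9 - 40.1) / (3 * 3.7) = 0.88
Cpk = min(1.23, 0.88) = 0.88

0.88


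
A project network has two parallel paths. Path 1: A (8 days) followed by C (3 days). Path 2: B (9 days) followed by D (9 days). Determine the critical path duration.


Path 1 = 8 + 3 = 11 days
Path 2 = 9 + 9 = 18 days
Duration = max(11, 18) = 18 days

18 days


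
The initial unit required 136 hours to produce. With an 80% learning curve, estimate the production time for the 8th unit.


Formula: T_n = T_1 * (learning_rate)^(log2(n)) where learning_rate = rate/100
Doublings = log2(8) = 3
T_n = 136 * 0.8^3
T_n = 136 * 0.512 = 69.6 hours

69.6 hours


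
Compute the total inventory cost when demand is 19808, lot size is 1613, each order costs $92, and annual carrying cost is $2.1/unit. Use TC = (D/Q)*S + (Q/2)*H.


TC = 19808/1613 * 92 + 1613/2 * 2.1

$2823.43


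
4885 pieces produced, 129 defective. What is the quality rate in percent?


Formula: Quality Rate = Good Pieces / Total Pieces * 100
Good pieces = 4885 - 129 = 4756
QR = 4756 / 4885 * 100 = 97.4%

97.4%


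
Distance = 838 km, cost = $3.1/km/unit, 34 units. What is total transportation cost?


TC = dist * cost * units = 838 * 3.1 * 34 = $88325.20

$88325.20


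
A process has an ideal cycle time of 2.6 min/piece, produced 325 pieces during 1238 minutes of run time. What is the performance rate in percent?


Formula: Performance = (Ideal CT * Total Count) / Run Time * 100
Ideal output time = 2.6 * 325 = 845.0 min
Performance = 845.0 / 1238 * 100 = 68.3%

68.3%


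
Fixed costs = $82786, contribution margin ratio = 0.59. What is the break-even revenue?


Formula: BER = Fixed Costs / Contribution Margin Ratio
BER = $82786 / 0.59
BER = $140315.25 (to the nearest cent)

$140315.25


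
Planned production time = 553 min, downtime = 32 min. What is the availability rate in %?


Formula: Availability = (Planned Time - Downtime) / Planned Time * 100
Uptime = 553 - 32 = 521 min
Availability = 521 / 553 * 100 = 94.2%

94.2%


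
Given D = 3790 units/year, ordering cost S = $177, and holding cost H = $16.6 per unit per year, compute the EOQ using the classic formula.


Formula: EOQ = sqrt(2 * D * S / H)
Numerator: 2 * 3790 * 177 = 1341660
2DS/H = 1341660 / 16.6 = 80822.9
EOQ = sqrt(80822.9) = 284.3 units

284.3 units
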